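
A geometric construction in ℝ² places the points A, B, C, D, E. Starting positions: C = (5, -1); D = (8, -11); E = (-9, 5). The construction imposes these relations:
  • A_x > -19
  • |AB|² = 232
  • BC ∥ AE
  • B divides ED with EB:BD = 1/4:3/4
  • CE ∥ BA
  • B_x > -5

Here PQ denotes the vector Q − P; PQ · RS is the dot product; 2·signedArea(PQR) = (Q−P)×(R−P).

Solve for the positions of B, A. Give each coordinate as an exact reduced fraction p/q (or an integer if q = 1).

1. B_x = -19/4  [B divides ED with EB:BD = 1/4:3/4]
2. B_y = 1  [B divides ED with EB:BD = 1/4:3/4]
   → B = (-19/4, 1)
3. A_x = -75/4  [BC ∥ AE ∩ CE ∥ BA]
4. A_y = 7  [BC ∥ AE ∩ CE ∥ BA]
   → A = (-75/4, 7)

A = (-75/4, 7)
B = (-19/4, 1)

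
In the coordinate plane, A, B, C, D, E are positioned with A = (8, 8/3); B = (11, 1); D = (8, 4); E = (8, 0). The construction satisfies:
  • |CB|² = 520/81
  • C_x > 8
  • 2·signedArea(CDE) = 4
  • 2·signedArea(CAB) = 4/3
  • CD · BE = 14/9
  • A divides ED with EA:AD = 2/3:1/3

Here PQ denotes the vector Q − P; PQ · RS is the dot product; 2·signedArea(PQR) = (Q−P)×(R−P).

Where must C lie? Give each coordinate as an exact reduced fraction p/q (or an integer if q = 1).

C = (9, 23/9)

1. C_x = 9  [2·signedArea(CAB) = 4/3 ∩ CD · BE = 14/9]
2. C_y = 23/9  [2·signedArea(CAB) = 4/3 ∩ CD · BE = 14/9]
   → C = (9, 23/9)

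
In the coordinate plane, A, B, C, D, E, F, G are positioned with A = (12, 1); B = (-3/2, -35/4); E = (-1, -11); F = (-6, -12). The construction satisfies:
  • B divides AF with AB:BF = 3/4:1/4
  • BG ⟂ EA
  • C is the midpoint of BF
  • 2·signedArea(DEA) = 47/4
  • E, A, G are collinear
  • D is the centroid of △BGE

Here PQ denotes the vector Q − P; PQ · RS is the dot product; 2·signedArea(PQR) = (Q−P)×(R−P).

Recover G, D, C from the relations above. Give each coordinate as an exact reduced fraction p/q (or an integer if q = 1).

1. G_x = -93/626  [E, A, G are collinear ∩ BG ⟂ EA]
2. G_y = -3197/313  [E, A, G are collinear ∩ BG ⟂ EA]
   → G = (-93/626, -3197/313)
3. D_x = -829/939  [D is the centroid of △BGE]
4. D_y = -12505/1252  [D is the centroid of △BGE]
   → D = (-829/939, -12505/1252)
5. C_x = -15/4  [C is the midpoint of BF]
6. C_y = -83/8  [C is the midpoint of BF]
   → C = (-15/4, -83/8)

C = (-15/4, -83/8)
D = (-829/939, -12505/1252)
G = (-93/626, -3197/313)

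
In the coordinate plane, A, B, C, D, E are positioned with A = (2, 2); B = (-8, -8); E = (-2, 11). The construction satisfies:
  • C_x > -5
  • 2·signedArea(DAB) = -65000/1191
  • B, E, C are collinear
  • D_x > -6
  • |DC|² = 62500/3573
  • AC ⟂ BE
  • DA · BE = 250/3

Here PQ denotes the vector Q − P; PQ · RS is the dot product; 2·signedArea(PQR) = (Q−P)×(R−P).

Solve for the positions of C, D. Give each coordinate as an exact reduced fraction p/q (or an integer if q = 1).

C = (-1676/397, 1574/397)
D = (-2176/397, -28/1191)

1. C_x = -1676/397  [B, E, C are collinear ∩ AC ⟂ BE]
2. C_y = 1574/397  [B, E, C are collinear ∩ AC ⟂ BE]
   → C = (-1676/397, 1574/397)
3. D_x = -2176/397  [DA · BE = 250/3 ∩ 2·signedArea(DAB) = -65000/1191]
4. D_y = -28/1191  [DA · BE = 250/3 ∩ 2·signedArea(DAB) = -65000/1191]
   → D = (-2176/397, -28/1191)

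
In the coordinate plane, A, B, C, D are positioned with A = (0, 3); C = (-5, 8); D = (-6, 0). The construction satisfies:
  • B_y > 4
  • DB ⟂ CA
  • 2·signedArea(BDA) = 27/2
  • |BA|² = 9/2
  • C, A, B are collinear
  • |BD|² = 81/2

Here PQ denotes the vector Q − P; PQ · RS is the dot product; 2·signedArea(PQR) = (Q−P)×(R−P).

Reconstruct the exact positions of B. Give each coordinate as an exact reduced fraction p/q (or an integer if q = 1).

B = (-3/2, 9/2)

1. B_x = -3/2  [C, A, B are collinear ∩ DB ⟂ CA]
2. B_y = 9/2  [C, A, B are collinear ∩ DB ⟂ CA]
   → B = (-3/2, 9/2)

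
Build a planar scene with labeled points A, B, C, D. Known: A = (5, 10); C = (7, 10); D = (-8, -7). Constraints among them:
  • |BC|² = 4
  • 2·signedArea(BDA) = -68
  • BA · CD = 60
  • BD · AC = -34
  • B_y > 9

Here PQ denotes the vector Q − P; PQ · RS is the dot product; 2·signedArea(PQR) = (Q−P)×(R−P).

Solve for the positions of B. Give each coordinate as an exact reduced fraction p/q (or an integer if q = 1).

B = (9, 10)

1. B_x = 9  [BD · AC = -34 ∩ 2·signedArea(BDA) = -68]
2. B_y = 10  [BD · AC = -34 ∩ 2·signedArea(BDA) = -68]
   → B = (9, 10)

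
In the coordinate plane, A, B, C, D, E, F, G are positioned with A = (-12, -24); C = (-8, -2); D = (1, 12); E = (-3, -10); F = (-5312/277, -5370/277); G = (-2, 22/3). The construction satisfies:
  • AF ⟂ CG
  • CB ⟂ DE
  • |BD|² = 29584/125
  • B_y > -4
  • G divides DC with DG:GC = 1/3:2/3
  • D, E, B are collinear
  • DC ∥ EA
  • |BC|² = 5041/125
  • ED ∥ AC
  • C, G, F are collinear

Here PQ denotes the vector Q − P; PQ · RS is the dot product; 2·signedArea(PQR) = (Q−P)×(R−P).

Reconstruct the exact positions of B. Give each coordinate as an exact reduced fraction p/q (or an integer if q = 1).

B = (-219/125, -392/125)

1. B_x = -219/125  [D, E, B are collinear ∩ CB ⟂ DE]
2. B_y = -392/125  [D, E, B are collinear ∩ CB ⟂ DE]
   → B = (-219/125, -392/125)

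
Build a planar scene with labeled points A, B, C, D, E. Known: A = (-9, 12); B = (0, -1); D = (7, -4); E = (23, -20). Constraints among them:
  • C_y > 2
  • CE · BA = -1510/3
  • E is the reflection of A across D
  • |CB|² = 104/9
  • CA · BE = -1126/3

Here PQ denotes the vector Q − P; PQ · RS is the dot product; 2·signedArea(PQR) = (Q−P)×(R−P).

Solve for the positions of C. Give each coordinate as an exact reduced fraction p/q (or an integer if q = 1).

C = (-2/3, 7/3)

1. C_x = -2/3  [CA · BE = -1126/3 ∩ CE · BA = -1510/3]
2. C_y = 7/3  [CA · BE = -1126/3 ∩ CE · BA = -1510/3]
   → C = (-2/3, 7/3)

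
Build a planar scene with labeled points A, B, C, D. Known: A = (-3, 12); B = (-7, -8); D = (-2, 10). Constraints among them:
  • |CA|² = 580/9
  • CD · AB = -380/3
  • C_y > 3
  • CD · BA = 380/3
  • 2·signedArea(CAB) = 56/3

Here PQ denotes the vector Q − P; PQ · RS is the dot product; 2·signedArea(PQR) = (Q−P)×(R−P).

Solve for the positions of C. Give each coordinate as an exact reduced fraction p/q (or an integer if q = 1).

1. C_x = -11/3  [CD · BA = 380/3 ∩ 2·signedArea(CAB) = 56/3]
2. C_y = 4  [CD · BA = 380/3 ∩ 2·signedArea(CAB) = 56/3]
   → C = (-11/3, 4)

C = (-11/3, 4)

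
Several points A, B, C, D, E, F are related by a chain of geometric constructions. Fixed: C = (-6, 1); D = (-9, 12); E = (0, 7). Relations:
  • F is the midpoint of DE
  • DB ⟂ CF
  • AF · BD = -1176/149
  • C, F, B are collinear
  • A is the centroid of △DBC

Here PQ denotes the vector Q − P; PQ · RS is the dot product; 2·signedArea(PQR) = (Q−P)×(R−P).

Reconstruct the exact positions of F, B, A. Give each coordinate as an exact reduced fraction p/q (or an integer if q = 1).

A = (-954/149, 3599/447)
B = (-627/149, 1662/149)
F = (-9/2, 19/2)

1. F_x = -9/2  [F is the midpoint of DE]
2. F_y = 19/2  [F is the midpoint of DE]
   → F = (-9/2, 19/2)
3. B_x = -627/149  [C, F, B are collinear ∩ DB ⟂ CF]
4. B_y = 1662/149  [C, F, B are collinear ∩ DB ⟂ CF]
   → B = (-627/149, 1662/149)
5. A_x = -954/149  [A is the centroid of △DBC]
6. A_y = 3599/447  [A is the centroid of △DBC]
   → A = (-954/149, 3599/447)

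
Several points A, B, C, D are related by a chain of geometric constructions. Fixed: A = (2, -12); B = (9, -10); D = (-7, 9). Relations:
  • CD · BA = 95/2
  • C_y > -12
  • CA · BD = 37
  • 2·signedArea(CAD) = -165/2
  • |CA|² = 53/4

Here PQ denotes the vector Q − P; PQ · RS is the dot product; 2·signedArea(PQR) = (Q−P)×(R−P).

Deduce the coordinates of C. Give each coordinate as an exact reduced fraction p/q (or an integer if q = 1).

1. C_x = 11/2  [CD · BA = 95/2 ∩ 2·signedArea(CAD) = -165/2]
2. C_y = -11  [CD · BA = 95/2 ∩ 2·signedArea(CAD) = -165/2]
   → C = (11/2, -11)

C = (11/2, -11)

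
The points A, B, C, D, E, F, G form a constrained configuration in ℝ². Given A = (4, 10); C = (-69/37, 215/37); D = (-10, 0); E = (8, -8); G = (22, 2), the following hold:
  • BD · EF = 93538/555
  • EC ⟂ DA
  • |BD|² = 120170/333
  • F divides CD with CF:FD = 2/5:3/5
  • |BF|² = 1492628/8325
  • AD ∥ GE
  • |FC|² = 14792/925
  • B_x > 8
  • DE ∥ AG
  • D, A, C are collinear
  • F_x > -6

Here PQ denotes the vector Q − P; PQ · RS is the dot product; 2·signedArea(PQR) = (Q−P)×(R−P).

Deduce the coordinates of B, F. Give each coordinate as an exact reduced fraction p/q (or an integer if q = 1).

B = (893/111, 659/111)
F = (-947/185, 129/37)

1. F_x = -947/185  [F divides CD with CF:FD = 2/5:3/5]
2. F_y = 129/37  [F divides CD with CF:FD = 2/5:3/5]
   → F = (-947/185, 129/37)
3. B_x = 893/111  [line 2427/185·x + -425/37·y + -20728/555 = 0 ∩ |BF|² = 1492628/8325]
4. B_y = 659/111  [line 2427/185·x + -425/37·y + -20728/555 = 0 ∩ |BF|² = 1492628/8325]
   → B = (893/111, 659/111)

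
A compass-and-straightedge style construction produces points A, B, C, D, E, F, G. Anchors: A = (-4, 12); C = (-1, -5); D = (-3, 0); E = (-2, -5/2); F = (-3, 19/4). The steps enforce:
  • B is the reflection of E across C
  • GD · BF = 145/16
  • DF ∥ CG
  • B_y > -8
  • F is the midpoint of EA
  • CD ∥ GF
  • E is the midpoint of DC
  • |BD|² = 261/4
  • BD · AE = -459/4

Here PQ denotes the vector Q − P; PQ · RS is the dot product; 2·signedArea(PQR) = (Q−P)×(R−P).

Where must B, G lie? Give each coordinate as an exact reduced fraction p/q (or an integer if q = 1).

B = (0, -15/2)
G = (-1, -1/4)

1. B_x = 0  [B is the reflection of E across C]
2. B_y = -15/2  [B is the reflection of E across C]
   → B = (0, -15/2)
3. G_x = -1  [CD ∥ GF ∩ DF ∥ CG]
4. G_y = -1/4  [CD ∥ GF ∩ DF ∥ CG]
   → G = (-1, -1/4)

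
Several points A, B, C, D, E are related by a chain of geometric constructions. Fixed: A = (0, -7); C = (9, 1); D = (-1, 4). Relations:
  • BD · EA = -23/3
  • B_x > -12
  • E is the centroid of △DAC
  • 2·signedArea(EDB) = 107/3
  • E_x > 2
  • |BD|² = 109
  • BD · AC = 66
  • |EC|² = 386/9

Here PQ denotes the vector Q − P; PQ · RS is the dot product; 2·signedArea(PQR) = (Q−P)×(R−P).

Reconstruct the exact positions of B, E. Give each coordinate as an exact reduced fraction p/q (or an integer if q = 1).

1. E_x = 8/3  [E is the centroid of △DAC]
2. E_y = -2/3  [E is the centroid of △DAC]
   → E = (8/3, -2/3)
3. B_x = -11  [BD · AC = 66 ∩ 2·signedArea(EDB) = 107/3]
4. B_y = 7  [BD · AC = 66 ∩ 2·signedArea(EDB) = 107/3]
   → B = (-11, 7)

B = (-11, 7)
E = (8/3, -2/3)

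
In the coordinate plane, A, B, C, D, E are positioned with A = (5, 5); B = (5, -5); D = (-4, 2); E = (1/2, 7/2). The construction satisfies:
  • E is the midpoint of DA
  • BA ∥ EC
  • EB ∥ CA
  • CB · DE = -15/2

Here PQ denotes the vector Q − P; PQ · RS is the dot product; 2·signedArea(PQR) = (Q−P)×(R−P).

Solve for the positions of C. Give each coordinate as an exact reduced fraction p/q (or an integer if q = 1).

C = (1/2, 27/2)

1. C_x = 1/2  [EB ∥ CA ∩ BA ∥ EC]
2. C_y = 27/2  [EB ∥ CA ∩ BA ∥ EC]
   → C = (1/2, 27/2)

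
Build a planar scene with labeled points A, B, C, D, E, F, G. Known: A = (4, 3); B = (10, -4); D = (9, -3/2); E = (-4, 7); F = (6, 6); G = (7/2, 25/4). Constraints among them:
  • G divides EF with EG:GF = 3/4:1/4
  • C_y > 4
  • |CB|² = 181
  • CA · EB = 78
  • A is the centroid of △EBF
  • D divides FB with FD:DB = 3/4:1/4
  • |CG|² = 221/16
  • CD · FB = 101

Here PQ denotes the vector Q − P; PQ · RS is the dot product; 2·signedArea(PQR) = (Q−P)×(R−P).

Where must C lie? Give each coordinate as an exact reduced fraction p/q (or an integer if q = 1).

1. C_x = 0  [CD · FB = 101 ∩ CA · EB = 78]
2. C_y = 5  [CD · FB = 101 ∩ CA · EB = 78]
   → C = (0, 5)

C = (0, 5)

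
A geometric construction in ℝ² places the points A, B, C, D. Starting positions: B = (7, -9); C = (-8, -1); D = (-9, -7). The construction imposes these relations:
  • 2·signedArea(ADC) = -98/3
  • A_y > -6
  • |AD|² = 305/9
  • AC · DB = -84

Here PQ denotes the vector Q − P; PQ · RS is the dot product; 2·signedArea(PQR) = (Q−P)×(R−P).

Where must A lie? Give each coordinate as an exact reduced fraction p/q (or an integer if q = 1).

A = (-10/3, -17/3)

1. A_x = -10/3  [AC · DB = -84 ∩ 2·signedArea(ADC) = -98/3]
2. A_y = -17/3  [AC · DB = -84 ∩ 2·signedArea(ADC) = -98/3]
   → A = (-10/3, -17/3)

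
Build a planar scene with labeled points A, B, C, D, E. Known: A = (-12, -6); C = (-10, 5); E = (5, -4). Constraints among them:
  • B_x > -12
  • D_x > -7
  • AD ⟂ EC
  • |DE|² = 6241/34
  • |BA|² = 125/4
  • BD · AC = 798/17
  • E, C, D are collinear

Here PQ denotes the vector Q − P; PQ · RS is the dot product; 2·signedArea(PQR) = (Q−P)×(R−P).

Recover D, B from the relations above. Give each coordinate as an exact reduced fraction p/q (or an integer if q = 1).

1. D_x = -225/34  [E, C, D are collinear ∩ AD ⟂ EC]
2. D_y = 101/34  [E, C, D are collinear ∩ AD ⟂ EC]
   → D = (-225/34, 101/34)
3. B_x = -11  [line -2·x + -11·y + -55/2 = 0 ∩ |BA|² = 125/4]
4. B_y = -1/2  [line -2·x + -11·y + -55/2 = 0 ∩ |BA|² = 125/4]
   → B = (-11, -1/2)

B = (-11, -1/2)
D = (-225/34, 101/34)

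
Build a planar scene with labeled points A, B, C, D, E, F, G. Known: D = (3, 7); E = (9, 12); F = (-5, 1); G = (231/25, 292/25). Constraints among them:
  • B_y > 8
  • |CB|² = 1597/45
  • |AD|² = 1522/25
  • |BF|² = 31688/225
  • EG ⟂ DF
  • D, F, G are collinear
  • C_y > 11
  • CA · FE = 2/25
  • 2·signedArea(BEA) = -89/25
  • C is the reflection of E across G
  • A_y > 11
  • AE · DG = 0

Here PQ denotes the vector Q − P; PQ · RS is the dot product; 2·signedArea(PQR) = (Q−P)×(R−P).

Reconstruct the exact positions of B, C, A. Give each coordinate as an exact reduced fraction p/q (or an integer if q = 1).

1. C_x = 237/25  [C is the reflection of E across G]
2. C_y = 284/25  [C is the reflection of E across G]
   → C = (237/25, 284/25)
3. A_x = 234/25  [AE · DG = 0 ∩ CA · FE = 2/25]
4. A_y = 288/25  [AE · DG = 0 ∩ CA · FE = 2/25]
   → A = (234/25, 288/25)
5. B_x = 331/75  [line 12/25·x + 9/25·y + -127/25 = 0 ∩ |CB|² = 1597/45]
6. B_y = 617/75  [line 12/25·x + 9/25·y + -127/25 = 0 ∩ |CB|² = 1597/45]
   → B = (331/75, 617/75)

A = (234/25, 288/25)
B = (331/75, 617/75)
C = (237/25, 284/25)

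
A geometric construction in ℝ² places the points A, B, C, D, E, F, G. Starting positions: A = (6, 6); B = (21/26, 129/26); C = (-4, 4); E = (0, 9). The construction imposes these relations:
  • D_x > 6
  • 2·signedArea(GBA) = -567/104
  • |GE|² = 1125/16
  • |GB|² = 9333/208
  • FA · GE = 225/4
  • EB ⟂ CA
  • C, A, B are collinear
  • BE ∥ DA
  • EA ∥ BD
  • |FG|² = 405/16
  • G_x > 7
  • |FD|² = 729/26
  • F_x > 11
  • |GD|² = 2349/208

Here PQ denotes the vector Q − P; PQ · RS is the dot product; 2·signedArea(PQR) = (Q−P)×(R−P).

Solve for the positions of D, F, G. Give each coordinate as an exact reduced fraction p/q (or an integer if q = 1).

1. D_x = 177/26  [BE ∥ DA ∩ EA ∥ BD]
2. D_y = 51/26  [BE ∥ DA ∩ EA ∥ BD]
   → D = (177/26, 51/26)
3. G_x = 15/2  [line -27/26·x + 135/26·y + -2025/104 = 0 ∩ |GE|² = 1125/16]
4. G_y = 21/4  [line -27/26·x + 135/26·y + -2025/104 = 0 ∩ |GE|² = 1125/16]
   → G = (15/2, 21/4)
5. F_x = 12  [line 15/2·x + -15/4·y + -315/4 = 0 ∩ |FD|² = 729/26]
6. F_y = 3  [line 15/2·x + -15/4·y + -315/4 = 0 ∩ |FD|² = 729/26]
   → F = (12, 3)

D = (177/26, 51/26)
F = (12, 3)
G = (15/2, 21/4)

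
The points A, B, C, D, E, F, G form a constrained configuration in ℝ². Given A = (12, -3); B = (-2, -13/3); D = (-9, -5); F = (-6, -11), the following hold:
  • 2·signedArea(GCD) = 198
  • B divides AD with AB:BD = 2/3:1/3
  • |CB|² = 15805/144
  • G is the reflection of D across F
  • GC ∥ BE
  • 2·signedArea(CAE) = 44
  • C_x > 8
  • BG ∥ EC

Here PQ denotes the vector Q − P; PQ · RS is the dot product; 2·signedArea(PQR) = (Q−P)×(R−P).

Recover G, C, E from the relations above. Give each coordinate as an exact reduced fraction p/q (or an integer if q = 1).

1. G_x = -3  [G is the reflection of D across F]
2. G_y = -17  [G is the reflection of D across F]
   → G = (-3, -17)
3. C_x = 33/4  [line 12·x + 6·y + -60 = 0 ∩ |CB|² = 15805/144]
4. C_y = -13/2  [line 12·x + 6·y + -60 = 0 ∩ |CB|² = 15805/144]
   → C = (33/4, -13/2)
5. E_x = 37/4  [2·signedArea(CAE) = 44 ∩ BG ∥ EC]
6. E_y = 37/6  [2·signedArea(CAE) = 44 ∩ BG ∥ EC]
   → E = (37/4, 37/6)

C = (33/4, -13/2)
E = (37/4, 37/6)
G = (-3, -17)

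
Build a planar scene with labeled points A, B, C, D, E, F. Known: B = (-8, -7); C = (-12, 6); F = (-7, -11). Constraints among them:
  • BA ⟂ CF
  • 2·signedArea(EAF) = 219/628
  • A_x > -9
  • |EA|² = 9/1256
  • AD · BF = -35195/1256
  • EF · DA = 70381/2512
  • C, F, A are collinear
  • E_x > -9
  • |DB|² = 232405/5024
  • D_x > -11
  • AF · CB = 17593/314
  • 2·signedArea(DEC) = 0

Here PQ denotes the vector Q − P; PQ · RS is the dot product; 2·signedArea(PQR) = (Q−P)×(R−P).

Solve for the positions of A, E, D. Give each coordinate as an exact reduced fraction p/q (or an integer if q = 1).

1. A_x = -2563/314  [C, F, A are collinear ∩ BA ⟂ CF]
2. A_y = -2213/314  [C, F, A are collinear ∩ BA ⟂ CF]
   → A = (-2563/314, -2213/314)
3. E_x = -5075/628  [line 1241/314·x + 365/314·y + 25185/628 = 0 ∩ |EA|² = 9/1256]
4. E_y = -4411/628  [line 1241/314·x + 365/314·y + 25185/628 = 0 ∩ |EA|² = 9/1256]
   → E = (-5075/628, -4411/628)
5. D_x = -12611/1256  [2·signedArea(DEC) = 0 ∩ EF · DA = 70381/2512]
6. D_y = -643/1256  [2·signedArea(DEC) = 0 ∩ EF · DA = 70381/2512]
   → D = (-12611/1256, -643/1256)

A = (-2563/314, -2213/314)
D = (-12611/1256, -643/1256)
E = (-5075/628, -4411/628)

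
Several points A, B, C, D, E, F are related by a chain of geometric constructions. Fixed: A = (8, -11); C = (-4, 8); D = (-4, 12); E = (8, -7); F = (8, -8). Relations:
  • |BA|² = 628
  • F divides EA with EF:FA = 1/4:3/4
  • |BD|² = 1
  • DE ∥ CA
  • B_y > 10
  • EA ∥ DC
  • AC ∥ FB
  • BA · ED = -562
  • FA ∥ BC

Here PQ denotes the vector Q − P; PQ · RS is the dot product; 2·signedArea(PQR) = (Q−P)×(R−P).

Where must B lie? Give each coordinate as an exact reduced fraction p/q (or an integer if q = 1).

1. B_x = -4  [FA ∥ BC ∩ AC ∥ FB]
2. B_y = 11  [FA ∥ BC ∩ AC ∥ FB]
   → B = (-4, 11)

B = (-4, 11)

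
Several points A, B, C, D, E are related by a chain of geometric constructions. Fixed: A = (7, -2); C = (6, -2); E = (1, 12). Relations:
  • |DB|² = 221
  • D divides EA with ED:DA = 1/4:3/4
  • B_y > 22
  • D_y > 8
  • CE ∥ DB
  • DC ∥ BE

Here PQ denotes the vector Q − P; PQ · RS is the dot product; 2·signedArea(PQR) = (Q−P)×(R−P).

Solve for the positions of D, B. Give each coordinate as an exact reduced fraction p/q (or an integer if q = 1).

1. D_x = 5/2  [D divides EA with ED:DA = 1/4:3/4]
2. D_y = 17/2  [D divides EA with ED:DA = 1/4:3/4]
   → D = (5/2, 17/2)
3. B_x = -5/2  [DC ∥ BE ∩ CE ∥ DB]
4. B_y = 45/2  [DC ∥ BE ∩ CE ∥ DB]
   → B = (-5/2, 45/2)

B = (-5/2, 45/2)
D = (5/2, 17/2)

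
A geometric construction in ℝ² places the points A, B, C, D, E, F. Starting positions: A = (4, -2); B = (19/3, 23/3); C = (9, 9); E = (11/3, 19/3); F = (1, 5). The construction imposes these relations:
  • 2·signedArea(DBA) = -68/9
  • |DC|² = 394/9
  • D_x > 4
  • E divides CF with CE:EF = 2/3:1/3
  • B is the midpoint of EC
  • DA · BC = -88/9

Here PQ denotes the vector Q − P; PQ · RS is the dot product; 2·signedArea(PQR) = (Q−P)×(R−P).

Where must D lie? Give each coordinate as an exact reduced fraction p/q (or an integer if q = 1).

1. D_x = 14/3  [2·signedArea(DBA) = -68/9 ∩ DA · BC = -88/9]
2. D_y = 4  [2·signedArea(DBA) = -68/9 ∩ DA · BC = -88/9]
   → D = (14/3, 4)

D = (14/3, 4)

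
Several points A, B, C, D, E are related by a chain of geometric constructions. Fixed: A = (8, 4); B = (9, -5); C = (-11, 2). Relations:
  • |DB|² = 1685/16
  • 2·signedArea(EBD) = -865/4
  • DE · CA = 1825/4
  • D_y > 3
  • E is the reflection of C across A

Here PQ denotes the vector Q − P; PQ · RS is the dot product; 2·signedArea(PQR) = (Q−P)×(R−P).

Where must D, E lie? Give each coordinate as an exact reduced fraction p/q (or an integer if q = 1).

1. E_x = 27  [E is the reflection of C across A]
2. E_y = 6  [E is the reflection of C across A]
   → E = (27, 6)
3. D_x = 13/4  [DE · CA = 1825/4 ∩ 2·signedArea(EBD) = -865/4]
4. D_y = 7/2  [DE · CA = 1825/4 ∩ 2·signedArea(EBD) = -865/4]
   → D = (13/4, 7/2)

D = (13/4, 7/2)
E = (27, 6)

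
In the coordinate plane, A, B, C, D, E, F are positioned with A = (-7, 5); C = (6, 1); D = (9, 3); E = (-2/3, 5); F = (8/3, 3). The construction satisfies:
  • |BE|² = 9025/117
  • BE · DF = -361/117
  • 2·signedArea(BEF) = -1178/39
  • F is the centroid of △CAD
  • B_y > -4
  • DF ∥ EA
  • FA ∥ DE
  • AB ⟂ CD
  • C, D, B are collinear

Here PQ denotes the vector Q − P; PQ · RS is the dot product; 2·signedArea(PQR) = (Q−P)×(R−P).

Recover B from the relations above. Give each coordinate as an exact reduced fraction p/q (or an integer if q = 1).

1. B_x = -15/13  [C, D, B are collinear ∩ AB ⟂ CD]
2. B_y = -49/13  [C, D, B are collinear ∩ AB ⟂ CD]
   → B = (-15/13, -49/13)

B = (-15/13, -49/13)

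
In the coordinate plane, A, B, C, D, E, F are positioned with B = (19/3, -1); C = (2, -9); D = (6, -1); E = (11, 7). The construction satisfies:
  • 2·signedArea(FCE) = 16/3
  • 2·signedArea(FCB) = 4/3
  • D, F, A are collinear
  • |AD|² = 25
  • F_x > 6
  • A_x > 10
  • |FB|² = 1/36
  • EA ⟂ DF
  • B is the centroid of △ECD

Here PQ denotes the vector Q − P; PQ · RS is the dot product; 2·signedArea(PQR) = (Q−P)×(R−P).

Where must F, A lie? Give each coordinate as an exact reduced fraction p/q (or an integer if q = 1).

1. F_x = 37/6  [2·signedArea(FCB) = 4/3 ∩ 2·signedArea(FCE) = 16/3]
2. F_y = -1  [2·signedArea(FCB) = 4/3 ∩ 2·signedArea(FCE) = 16/3]
   → F = (37/6, -1)
3. A_x = 11  [D, F, A are collinear ∩ EA ⟂ DF]
4. A_y = -1  [D, F, A are collinear ∩ EA ⟂ DF]
   → A = (11, -1)

A = (11, -1)
F = (37/6, -1)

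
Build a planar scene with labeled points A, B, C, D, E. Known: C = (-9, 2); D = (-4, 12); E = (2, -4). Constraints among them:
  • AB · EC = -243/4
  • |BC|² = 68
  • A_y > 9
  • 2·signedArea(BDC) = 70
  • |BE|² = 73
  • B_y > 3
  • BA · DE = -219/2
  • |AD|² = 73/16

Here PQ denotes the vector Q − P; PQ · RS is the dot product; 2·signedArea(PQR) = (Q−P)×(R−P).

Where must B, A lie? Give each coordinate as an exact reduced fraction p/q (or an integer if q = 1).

A = (-13/4, 10)
B = (-1, 4)

1. B_x = -1  [line 10·x + -5·y + 30 = 0 ∩ |BC|² = 68]
2. B_y = 4  [line 10·x + -5·y + 30 = 0 ∩ |BC|² = 68]
   → B = (-1, 4)
3. A_x = -13/4  [AB · EC = -243/4 ∩ BA · DE = -219/2]
4. A_y = 10  [AB · EC = -243/4 ∩ BA · DE = -219/2]
   → A = (-13/4, 10)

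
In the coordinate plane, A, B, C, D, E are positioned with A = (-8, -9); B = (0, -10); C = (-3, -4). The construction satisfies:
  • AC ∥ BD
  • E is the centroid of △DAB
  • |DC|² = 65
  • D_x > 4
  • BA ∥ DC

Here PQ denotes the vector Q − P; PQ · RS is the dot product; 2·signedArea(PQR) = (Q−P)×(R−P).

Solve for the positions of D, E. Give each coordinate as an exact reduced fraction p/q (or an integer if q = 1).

1. D_x = 5  [BA ∥ DC ∩ AC ∥ BD]
2. D_y = -5  [BA ∥ DC ∩ AC ∥ BD]
   → D = (5, -5)
3. E_x = -1  [E is the centroid of △DAB]
4. E_y = -8  [E is the centroid of △DAB]
   → E = (-1, -8)

D = (5, -5)
E = (-1, -8)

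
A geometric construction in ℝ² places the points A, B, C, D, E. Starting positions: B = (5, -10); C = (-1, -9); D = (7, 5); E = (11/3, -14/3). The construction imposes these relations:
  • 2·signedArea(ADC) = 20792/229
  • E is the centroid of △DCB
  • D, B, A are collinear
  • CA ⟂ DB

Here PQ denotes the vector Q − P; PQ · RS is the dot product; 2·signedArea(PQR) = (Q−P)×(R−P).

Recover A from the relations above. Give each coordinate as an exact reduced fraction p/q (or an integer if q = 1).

1. A_x = 1151/229  [D, B, A are collinear ∩ CA ⟂ DB]
2. A_y = -2245/229  [D, B, A are collinear ∩ CA ⟂ DB]
   → A = (1151/229, -2245/229)

A = (1151/229, -2245/229)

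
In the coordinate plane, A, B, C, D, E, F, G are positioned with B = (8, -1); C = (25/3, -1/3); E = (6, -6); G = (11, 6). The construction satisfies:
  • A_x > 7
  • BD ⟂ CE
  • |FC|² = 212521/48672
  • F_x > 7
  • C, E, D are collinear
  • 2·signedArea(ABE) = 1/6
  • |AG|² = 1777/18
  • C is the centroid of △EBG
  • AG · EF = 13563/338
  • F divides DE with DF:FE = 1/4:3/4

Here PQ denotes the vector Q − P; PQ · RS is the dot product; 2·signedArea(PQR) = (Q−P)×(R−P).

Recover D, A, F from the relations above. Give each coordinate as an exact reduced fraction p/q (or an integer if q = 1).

1. D_x = 2721/338  [C, E, D are collinear ∩ BD ⟂ CE]
2. D_y = -345/338  [C, E, D are collinear ∩ BD ⟂ CE]
   → D = (2721/338, -345/338)
3. F_x = 10191/1352  [F divides DE with DF:FE = 1/4:3/4]
4. F_y = -3063/1352  [F divides DE with DF:FE = 1/4:3/4]
   → F = (10191/1352, -3063/1352)
5. A_x = 43/6  [2·signedArea(ABE) = 1/6 ∩ AG · EF = 13563/338]
6. A_y = -19/6  [2·signedArea(ABE) = 1/6 ∩ AG · EF = 13563/338]
   → A = (43/6, -19/6)

A = (43/6, -19/6)
D = (2721/338, -345/338)
F = (10191/1352, -3063/1352)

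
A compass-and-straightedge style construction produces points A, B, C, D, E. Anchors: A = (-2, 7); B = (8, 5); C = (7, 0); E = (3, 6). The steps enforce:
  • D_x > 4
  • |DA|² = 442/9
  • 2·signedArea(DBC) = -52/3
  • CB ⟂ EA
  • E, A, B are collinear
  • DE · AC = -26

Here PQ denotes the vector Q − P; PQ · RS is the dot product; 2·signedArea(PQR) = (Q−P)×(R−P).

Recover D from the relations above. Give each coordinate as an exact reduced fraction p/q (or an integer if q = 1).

D = (13/3, 4)

1. D_x = 13/3  [DE · AC = -26 ∩ 2·signedArea(DBC) = -52/3]
2. D_y = 4  [DE · AC = -26 ∩ 2·signedArea(DBC) = -52/3]
   → D = (13/3, 4)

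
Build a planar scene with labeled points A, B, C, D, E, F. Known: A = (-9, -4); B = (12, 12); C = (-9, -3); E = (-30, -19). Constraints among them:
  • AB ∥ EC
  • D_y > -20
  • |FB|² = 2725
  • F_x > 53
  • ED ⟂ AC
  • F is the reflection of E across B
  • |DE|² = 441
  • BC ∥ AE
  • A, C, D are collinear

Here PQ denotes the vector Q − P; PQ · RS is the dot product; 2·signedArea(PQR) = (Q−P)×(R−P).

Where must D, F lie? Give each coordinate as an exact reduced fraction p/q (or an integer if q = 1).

1. D_x = -9  [A, C, D are collinear ∩ ED ⟂ AC]
2. D_y = -19  [A, C, D are collinear ∩ ED ⟂ AC]
   → D = (-9, -19)
3. F_x = 54  [F is the reflection of E across B]
4. F_y = 43  [F is the reflection of E across B]
   → F = (54, 43)

D = (-9, -19)
F = (54, 43)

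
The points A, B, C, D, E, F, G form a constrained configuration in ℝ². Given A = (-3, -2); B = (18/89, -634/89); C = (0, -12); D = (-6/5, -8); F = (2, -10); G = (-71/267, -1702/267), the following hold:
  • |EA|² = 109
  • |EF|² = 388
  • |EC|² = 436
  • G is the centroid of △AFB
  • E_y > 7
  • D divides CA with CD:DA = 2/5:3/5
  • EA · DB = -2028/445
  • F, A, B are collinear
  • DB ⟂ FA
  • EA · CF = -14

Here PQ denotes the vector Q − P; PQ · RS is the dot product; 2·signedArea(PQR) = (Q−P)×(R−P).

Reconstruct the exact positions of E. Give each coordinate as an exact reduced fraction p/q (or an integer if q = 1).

E = (-6, 8)

1. E_x = -6  [EA · DB = -2028/445 ∩ EA · CF = -14]
2. E_y = 8  [EA · DB = -2028/445 ∩ EA · CF = -14]
   → E = (-6, 8)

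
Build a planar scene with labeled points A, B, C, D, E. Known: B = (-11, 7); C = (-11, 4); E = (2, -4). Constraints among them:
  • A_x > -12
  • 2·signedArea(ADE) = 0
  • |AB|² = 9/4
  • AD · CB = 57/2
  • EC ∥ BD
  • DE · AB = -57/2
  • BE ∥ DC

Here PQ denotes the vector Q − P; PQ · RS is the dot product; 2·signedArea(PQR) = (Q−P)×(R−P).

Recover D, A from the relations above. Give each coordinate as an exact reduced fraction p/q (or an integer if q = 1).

1. D_x = -24  [BE ∥ DC ∩ EC ∥ BD]
2. D_y = 15  [BE ∥ DC ∩ EC ∥ BD]
   → D = (-24, 15)
3. A_x = -11  [2·signedArea(ADE) = 0 ∩ DE · AB = -57/2]
4. A_y = 11/2  [2·signedArea(ADE) = 0 ∩ DE · AB = -57/2]
   → A = (-11, 11/2)

A = (-11, 11/2)
D = (-24, 15)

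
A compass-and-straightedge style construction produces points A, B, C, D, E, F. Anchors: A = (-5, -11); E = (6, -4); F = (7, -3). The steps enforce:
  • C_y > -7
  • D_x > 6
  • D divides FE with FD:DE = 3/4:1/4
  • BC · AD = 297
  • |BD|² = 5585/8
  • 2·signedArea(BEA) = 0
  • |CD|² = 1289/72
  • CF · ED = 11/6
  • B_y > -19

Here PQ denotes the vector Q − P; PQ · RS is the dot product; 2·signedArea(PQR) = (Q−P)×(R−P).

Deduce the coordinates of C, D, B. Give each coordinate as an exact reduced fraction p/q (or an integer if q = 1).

1. D_x = 25/4  [D divides FE with FD:DE = 3/4:1/4]
2. D_y = -15/4  [D divides FE with FD:DE = 3/4:1/4]
   → D = (25/4, -15/4)
3. C_x = 8/3  [line -1/4·x + -1/4·y + -5/6 = 0 ∩ |CD|² = 1289/72]
4. C_y = -6  [line -1/4·x + -1/4·y + -5/6 = 0 ∩ |CD|² = 1289/72]
   → C = (8/3, -6)
5. B_x = -16  [2·signedArea(BEA) = 0 ∩ BC · AD = 297]
6. B_y = -18  [2·signedArea(BEA) = 0 ∩ BC · AD = 297]
   → B = (-16, -18)

B = (-16, -18)
C = (8/3, -6)
D = (25/4, -15/4)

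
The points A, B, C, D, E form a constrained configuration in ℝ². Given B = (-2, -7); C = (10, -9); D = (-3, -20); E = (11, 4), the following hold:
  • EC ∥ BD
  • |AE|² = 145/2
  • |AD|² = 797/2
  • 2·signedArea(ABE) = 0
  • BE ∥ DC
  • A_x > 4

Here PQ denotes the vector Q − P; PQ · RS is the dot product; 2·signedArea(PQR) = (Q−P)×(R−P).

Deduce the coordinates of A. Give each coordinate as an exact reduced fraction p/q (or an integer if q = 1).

1. A_x = 9/2  [line -11·x + 13·y + 69 = 0 ∩ |AD|² = 797/2]
2. A_y = -3/2  [line -11·x + 13·y + 69 = 0 ∩ |AD|² = 797/2]
   → A = (9/2, -3/2)

A = (9/2, -3/2)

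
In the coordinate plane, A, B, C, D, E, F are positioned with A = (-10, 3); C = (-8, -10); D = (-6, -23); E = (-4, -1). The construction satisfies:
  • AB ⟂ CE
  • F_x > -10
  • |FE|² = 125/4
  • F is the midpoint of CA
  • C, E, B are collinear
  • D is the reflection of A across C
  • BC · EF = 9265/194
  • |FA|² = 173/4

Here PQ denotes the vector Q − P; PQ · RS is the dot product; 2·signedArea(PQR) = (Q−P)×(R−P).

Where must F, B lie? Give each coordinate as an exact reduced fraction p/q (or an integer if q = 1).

1. F_x = -9  [F is the midpoint of CA]
2. F_y = -7/2  [F is the midpoint of CA]
   → F = (-9, -7/2)
3. B_x = -340/97  [C, E, B are collinear ∩ AB ⟂ CE]
4. B_y = 11/97  [C, E, B are collinear ∩ AB ⟂ CE]
   → B = (-340/97, 11/97)

B = (-340/97, 11/97)
F = (-9, -7/2)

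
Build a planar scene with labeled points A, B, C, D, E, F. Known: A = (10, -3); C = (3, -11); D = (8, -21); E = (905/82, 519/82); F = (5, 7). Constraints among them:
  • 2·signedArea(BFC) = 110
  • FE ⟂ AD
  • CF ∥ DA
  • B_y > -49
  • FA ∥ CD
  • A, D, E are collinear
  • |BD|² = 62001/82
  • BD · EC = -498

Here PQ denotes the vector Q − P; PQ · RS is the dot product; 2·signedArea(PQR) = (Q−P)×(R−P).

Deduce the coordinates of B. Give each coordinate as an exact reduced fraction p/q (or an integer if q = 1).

1. B_x = 407/82  [BD · EC = -498 ∩ 2·signedArea(BFC) = 110]
2. B_y = -3963/82  [BD · EC = -498 ∩ 2·signedArea(BFC) = 110]
   → B = (407/82, -3963/82)

B = (407/82, -3963/82)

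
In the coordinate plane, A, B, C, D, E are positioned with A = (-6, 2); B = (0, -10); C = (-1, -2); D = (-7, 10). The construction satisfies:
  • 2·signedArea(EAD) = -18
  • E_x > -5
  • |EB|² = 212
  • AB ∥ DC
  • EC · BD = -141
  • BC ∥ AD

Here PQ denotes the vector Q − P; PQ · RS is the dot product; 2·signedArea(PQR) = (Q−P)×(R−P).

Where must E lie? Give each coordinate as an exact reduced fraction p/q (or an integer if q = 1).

1. E_x = -4  [2·signedArea(EAD) = -18 ∩ EC · BD = -141]
2. E_y = 4  [2·signedArea(EAD) = -18 ∩ EC · BD = -141]
   → E = (-4, 4)

E = (-4, 4)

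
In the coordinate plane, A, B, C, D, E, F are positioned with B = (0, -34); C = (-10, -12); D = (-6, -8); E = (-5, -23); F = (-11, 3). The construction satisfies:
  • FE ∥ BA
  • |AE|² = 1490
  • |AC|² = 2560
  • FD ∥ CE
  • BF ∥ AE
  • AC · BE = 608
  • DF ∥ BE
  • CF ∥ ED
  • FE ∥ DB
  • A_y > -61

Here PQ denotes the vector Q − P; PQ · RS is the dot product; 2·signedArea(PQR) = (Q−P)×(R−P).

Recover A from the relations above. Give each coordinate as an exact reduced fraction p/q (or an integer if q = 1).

1. A_x = 6  [BF ∥ AE ∩ FE ∥ BA]
2. A_y = -60  [BF ∥ AE ∩ FE ∥ BA]
   → A = (6, -60)

A = (6, -60)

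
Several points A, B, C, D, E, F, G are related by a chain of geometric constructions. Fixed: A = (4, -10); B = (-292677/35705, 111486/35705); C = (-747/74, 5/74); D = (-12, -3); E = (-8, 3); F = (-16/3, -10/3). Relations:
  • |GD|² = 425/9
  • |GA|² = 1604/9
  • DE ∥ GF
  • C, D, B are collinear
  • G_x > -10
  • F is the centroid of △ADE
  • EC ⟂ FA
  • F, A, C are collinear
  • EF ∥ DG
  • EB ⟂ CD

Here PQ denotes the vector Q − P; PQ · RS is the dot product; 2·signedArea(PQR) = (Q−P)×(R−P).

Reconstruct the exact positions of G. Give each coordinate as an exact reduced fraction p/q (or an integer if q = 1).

G = (-28/3, -28/3)

1. G_x = -28/3  [DE ∥ GF ∩ EF ∥ DG]
2. G_y = -28/3  [DE ∥ GF ∩ EF ∥ DG]
   → G = (-28/3, -28/3)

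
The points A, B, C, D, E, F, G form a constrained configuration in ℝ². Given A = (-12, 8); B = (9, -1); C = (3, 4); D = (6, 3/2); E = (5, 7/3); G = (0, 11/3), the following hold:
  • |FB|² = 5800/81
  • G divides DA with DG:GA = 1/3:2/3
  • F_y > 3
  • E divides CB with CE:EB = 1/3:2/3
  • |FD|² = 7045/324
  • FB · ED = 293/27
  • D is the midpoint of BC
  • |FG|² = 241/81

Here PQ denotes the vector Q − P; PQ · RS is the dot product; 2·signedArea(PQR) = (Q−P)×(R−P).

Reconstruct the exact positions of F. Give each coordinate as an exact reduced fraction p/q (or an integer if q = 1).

1. F_x = 5/3  [line -1·x + 5/6·y + -55/54 = 0 ∩ |FG|² = 241/81]
2. F_y = 29/9  [line -1·x + 5/6·y + -55/54 = 0 ∩ |FG|² = 241/81]
   → F = (5/3, 29/9)

F = (5/3, 29/9)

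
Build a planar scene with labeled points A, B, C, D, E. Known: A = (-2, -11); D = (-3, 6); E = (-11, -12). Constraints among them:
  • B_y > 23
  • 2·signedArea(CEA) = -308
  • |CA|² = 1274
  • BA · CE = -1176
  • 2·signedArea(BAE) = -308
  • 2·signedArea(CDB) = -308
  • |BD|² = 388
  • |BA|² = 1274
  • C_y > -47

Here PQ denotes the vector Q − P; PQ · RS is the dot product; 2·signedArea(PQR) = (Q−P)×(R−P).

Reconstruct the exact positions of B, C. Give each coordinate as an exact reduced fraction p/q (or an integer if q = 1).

1. B_x = 5  [line 1·x + -9·y + 211 = 0 ∩ |BA|² = 1274]
2. B_y = 24  [line 1·x + -9·y + 211 = 0 ∩ |BA|² = 1274]
   → B = (5, 24)
3. C_x = -9  [2·signedArea(CEA) = -308 ∩ BA · CE = -1176]
4. C_y = -46  [2·signedArea(CEA) = -308 ∩ BA · CE = -1176]
   → C = (-9, -46)

B = (5, 24)
C = (-9, -46)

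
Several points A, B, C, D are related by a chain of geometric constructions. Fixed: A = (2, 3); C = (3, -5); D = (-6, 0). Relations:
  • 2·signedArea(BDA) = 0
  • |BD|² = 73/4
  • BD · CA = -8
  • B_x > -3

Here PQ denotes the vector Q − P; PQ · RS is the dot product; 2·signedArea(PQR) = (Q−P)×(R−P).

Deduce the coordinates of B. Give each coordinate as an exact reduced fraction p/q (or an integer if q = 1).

B = (-2, 3/2)

1. B_x = -2  [2·signedArea(BDA) = 0 ∩ BD · CA = -8]
2. B_y = 3/2  [2·signedArea(BDA) = 0 ∩ BD · CA = -8]
   → B = (-2, 3/2)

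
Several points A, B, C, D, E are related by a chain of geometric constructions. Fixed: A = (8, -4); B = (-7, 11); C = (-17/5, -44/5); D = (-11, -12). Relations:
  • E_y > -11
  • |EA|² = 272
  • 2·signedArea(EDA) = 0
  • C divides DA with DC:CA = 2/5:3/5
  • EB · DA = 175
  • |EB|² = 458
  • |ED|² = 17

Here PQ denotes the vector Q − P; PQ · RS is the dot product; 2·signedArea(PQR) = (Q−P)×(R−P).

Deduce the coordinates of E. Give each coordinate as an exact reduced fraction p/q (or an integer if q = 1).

E = (-36/5, -52/5)

1. E_x = -36/5  [2·signedArea(EDA) = 0 ∩ EB · DA = 175]
2. E_y = -52/5  [2·signedArea(EDA) = 0 ∩ EB · DA = 175]
   → E = (-36/5, -52/5)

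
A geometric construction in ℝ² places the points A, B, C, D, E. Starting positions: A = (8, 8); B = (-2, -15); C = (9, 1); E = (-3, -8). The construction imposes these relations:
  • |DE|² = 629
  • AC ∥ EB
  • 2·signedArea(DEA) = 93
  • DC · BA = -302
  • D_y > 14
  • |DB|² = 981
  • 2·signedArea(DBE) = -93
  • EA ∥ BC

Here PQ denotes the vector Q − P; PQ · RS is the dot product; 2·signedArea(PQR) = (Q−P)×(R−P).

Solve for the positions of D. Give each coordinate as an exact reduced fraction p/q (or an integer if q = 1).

D = (7, 15)

1. D_x = 7  [2·signedArea(DEA) = 93 ∩ DC · BA = -302]
2. D_y = 15  [2·signedArea(DEA) = 93 ∩ DC · BA = -302]
   → D = (7, 15)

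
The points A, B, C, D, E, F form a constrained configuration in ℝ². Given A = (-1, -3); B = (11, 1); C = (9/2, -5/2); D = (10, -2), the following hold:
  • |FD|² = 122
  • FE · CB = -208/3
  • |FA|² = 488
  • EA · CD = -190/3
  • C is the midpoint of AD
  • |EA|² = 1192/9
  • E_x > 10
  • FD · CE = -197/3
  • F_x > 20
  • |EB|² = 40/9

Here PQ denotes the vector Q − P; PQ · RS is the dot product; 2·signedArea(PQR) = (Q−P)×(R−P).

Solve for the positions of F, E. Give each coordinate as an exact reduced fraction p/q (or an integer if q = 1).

1. E_x = 31/3  [line -11/2·x + -1/2·y + 169/3 = 0 ∩ |EB|² = 40/9]
2. E_y = -1  [line -11/2·x + -1/2·y + 169/3 = 0 ∩ |EB|² = 40/9]
   → E = (31/3, -1)
3. F_x = 21  [FD · CE = -197/3 ∩ FE · CB = -208/3]
4. F_y = -1  [FD · CE = -197/3 ∩ FE · CB = -208/3]
   → F = (21, -1)

E = (31/3, -1)
F = (21, -1)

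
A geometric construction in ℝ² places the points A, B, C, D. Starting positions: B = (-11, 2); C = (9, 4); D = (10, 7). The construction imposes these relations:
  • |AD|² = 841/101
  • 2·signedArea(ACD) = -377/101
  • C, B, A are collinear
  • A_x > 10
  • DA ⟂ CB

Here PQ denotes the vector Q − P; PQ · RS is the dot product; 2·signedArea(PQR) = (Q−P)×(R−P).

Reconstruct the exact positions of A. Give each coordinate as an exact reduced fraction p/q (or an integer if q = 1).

A = (1039/101, 417/101)

1. A_x = 1039/101  [C, B, A are collinear ∩ DA ⟂ CB]
2. A_y = 417/101  [C, B, A are collinear ∩ DA ⟂ CB]
   → A = (1039/101, 417/101)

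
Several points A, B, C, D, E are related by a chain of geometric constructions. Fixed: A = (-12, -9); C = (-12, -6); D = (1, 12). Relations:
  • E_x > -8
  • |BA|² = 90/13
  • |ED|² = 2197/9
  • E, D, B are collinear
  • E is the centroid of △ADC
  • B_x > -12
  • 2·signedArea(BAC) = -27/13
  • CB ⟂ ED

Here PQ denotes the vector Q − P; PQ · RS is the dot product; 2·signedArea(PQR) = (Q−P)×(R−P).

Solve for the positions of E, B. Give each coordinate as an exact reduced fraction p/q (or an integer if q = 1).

B = (-147/13, -84/13)
E = (-23/3, -1)

1. E_x = -23/3  [E is the centroid of △ADC]
2. E_y = -1  [E is the centroid of △ADC]
   → E = (-23/3, -1)
3. B_x = -147/13  [E, D, B are collinear ∩ CB ⟂ ED]
4. B_y = -84/13  [E, D, B are collinear ∩ CB ⟂ ED]
   → B = (-147/13, -84/13)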